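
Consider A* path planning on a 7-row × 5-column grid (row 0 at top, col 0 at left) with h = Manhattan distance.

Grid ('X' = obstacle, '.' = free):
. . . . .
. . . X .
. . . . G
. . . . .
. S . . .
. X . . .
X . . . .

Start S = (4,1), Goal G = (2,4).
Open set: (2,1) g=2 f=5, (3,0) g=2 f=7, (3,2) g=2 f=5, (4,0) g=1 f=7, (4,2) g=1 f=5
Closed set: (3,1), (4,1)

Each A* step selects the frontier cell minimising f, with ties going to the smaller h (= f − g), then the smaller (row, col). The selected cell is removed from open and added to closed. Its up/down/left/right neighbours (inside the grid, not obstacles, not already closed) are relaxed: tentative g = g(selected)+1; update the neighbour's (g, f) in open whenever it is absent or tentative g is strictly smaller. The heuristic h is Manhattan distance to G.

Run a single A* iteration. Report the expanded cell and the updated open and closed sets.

step 1: expand (2,1) (f=5, h=3) → closed; open now [(1,1) g=3 f=7, (2,0) g=3 f=7, (2,2) g=3 f=5, (3,0) g=2 f=7, (3,2) g=2 f=5, (4,0) g=1 f=7, (4,2) g=1 f=5]

expanded=(2,1); open=[(1,1) g=3 f=7, (2,0) g=3 f=7, (2,2) g=3 f=5, (3,0) g=2 f=7, (3,2) g=2 f=5, (4,0) g=1 f=7, (4,2) g=1 f=5]; closed=[(2,1), (3,1), (4,1)]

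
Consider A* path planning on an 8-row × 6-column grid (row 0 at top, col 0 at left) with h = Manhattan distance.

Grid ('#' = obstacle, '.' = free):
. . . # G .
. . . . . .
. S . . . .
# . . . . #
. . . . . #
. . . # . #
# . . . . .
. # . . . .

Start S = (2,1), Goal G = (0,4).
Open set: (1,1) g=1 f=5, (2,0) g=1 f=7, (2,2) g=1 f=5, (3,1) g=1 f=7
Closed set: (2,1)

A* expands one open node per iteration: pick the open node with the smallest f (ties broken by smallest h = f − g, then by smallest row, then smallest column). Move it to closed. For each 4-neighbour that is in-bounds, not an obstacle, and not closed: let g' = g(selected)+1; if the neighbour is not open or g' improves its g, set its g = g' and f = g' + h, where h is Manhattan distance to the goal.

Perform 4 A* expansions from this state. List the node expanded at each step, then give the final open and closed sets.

step 1: expand (1,1) (f=5, h=4) → closed; open now [(0,1) g=2 f=5, (1,0) g=2 f=7, (1,2) g=2 f=5, (2,0) g=1 f=7, (2,2) g=1 f=5, (3,1) g=1 f=7]
step 2: expand (0,1) (f=5, h=3) → closed; open now [(0,0) g=3 f=7, (0,2) g=3 f=5, (1,0) g=2 f=7, (1,2) g=2 f=5, (2,0) g=1 f=7, (2,2) g=1 f=5, (3,1) g=1 f=7]
step 3: expand (0,2) (f=5, h=2) → closed; open now [(0,0) g=3 f=7, (1,0) g=2 f=7, (1,2) g=2 f=5, (2,0) g=1 f=7, (2,2) g=1 f=5, (3,1) g=1 f=7]
step 4: expand (1,2) (f=5, h=3) → closed; open now [(0,0) g=3 f=7, (1,0) g=2 f=7, (1,3) g=3 f=5, (2,0) g=1 f=7, (2,2) g=1 f=5, (3,1) g=1 f=7]

order=[(1,1) → (0,1) → (0,2) → (1,2)]; open=[(0,0) g=3 f=7, (1,0) g=2 f=7, (1,3) g=3 f=5, (2,0) g=1 f=7, (2,2) g=1 f=5, (3,1) g=1 f=7]; closed=[(0,1), (0,2), (1,1), (1,2), (2,1)]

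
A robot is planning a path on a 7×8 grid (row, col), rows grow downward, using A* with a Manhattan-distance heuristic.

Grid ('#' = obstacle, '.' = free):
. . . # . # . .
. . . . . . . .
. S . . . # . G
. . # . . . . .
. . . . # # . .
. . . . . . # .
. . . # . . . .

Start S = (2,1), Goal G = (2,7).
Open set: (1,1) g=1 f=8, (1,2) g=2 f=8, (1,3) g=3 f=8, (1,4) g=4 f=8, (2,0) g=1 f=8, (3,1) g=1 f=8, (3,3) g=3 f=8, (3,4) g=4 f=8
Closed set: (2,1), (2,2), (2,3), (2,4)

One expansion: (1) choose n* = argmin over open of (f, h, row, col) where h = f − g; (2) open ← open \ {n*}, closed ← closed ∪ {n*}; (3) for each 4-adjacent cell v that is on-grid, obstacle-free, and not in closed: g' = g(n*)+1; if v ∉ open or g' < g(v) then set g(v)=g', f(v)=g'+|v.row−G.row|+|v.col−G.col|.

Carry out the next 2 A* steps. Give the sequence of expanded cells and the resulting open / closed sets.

step 1: expand (1,4) (f=8, h=4) → closed; open now [(0,4) g=5 f=10, (1,1) g=1 f=8, (1,2) g=2 f=8, (1,3) g=3 f=8, (1,5) g=5 f=8, (2,0) g=1 f=8, (3,1) g=1 f=8, (3,3) g=3 f=8, (3,4) g=4 f=8]
step 2: expand (1,5) (f=8, h=3) → closed; open now [(0,4) g=5 f=10, (1,1) g=1 f=8, (1,2) g=2 f=8, (1,3) g=3 f=8, (1,6) g=6 f=8, (2,0) g=1 f=8, (3,1) g=1 f=8, (3,3) g=3 f=8, (3,4) g=4 f=8]

order=[(1,4) → (1,5)]; open=[(0,4) g=5 f=10, (1,1) g=1 f=8, (1,2) g=2 f=8, (1,3) g=3 f=8, (1,6) g=6 f=8, (2,0) g=1 f=8, (3,1) g=1 f=8, (3,3) g=3 f=8, (3,4) g=4 f=8]; closed=[(1,4), (1,5), (2,1), (2,2), (2,3), (2,4)]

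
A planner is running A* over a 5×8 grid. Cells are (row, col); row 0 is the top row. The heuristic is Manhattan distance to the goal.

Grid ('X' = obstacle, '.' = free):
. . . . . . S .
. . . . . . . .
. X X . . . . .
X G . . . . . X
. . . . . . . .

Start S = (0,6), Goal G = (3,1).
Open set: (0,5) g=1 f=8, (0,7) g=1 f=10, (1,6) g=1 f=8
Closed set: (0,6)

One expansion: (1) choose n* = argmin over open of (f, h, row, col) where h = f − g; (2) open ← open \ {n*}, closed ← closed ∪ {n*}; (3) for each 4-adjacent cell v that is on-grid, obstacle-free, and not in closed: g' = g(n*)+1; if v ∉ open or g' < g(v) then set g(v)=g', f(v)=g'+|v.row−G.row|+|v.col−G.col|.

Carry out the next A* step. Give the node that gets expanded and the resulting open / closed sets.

step 1: expand (0,5) (f=8, h=7) → closed; open now [(0,4) g=2 f=8, (0,7) g=1 f=10, (1,5) g=2 f=8, (1,6) g=1 f=8]

expanded=(0,5); open=[(0,4) g=2 f=8, (0,7) g=1 f=10, (1,5) g=2 f=8, (1,6) g=1 f=8]; closed=[(0,5), (0,6)]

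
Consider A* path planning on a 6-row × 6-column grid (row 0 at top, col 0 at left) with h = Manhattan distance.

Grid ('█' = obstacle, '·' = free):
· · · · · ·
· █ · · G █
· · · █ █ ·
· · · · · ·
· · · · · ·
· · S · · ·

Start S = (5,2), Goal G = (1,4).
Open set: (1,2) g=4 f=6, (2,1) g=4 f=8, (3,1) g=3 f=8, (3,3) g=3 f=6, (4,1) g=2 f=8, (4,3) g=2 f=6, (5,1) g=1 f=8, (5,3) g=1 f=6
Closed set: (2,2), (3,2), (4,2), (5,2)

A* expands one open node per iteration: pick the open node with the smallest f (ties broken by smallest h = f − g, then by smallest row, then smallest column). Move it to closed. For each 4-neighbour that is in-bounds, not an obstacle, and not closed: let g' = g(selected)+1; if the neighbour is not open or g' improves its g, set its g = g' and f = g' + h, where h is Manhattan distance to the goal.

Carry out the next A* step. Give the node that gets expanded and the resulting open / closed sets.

step 1: expand (1,2) (f=6, h=2) → closed; open now [(0,2) g=5 f=8, (1,3) g=5 f=6, (2,1) g=4 f=8, (3,1) g=3 f=8, (3,3) g=3 f=6, (4,1) g=2 f=8, (4,3) g=2 f=6, (5,1) g=1 f=8, (5,3) g=1 f=6]

expanded=(1,2); open=[(0,2) g=5 f=8, (1,3) g=5 f=6, (2,1) g=4 f=8, (3,1) g=3 f=8, (3,3) g=3 f=6, (4,1) g=2 f=8, (4,3) g=2 f=6, (5,1) g=1 f=8, (5,3) g=1 f=6]; closed=[(1,2), (2,2), (3,2), (4,2), (5,2)]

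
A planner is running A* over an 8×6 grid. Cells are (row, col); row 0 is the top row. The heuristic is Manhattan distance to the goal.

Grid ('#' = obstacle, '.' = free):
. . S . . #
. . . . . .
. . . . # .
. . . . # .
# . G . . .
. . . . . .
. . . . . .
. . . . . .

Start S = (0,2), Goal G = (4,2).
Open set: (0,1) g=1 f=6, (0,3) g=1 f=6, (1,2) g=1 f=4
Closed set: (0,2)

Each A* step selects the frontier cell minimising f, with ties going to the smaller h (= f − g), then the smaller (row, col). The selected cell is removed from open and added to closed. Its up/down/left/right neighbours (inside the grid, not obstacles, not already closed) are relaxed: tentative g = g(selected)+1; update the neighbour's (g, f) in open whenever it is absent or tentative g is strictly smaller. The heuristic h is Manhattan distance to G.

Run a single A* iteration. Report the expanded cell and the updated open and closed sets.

expanded=(1,2); open=[(0,1) g=1 f=6, (0,3) g=1 f=6, (1,1) g=2 f=6, (1,3) g=2 f=6, (2,2) g=2 f=4]; closed=[(0,2), (1,2)]

step 1: expand (1,2) (f=4, h=3) → closed; open now [(0,1) g=1 f=6, (0,3) g=1 f=6, (1,1) g=2 f=6, (1,3) g=2 f=6, (2,2) g=2 f=4]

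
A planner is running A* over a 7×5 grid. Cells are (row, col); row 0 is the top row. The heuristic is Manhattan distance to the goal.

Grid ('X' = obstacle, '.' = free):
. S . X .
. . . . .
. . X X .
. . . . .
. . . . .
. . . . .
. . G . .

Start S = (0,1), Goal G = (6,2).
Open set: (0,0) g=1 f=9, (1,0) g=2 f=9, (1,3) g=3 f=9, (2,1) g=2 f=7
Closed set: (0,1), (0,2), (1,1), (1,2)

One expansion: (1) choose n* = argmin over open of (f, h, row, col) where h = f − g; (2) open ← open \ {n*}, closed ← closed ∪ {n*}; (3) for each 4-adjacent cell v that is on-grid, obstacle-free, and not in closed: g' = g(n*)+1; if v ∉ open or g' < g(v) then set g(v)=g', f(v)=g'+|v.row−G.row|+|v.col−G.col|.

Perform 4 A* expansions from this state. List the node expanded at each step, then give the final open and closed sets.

order=[(2,1) → (3,1) → (3,2) → (4,2)]; open=[(0,0) g=1 f=9, (1,0) g=2 f=9, (1,3) g=3 f=9, (2,0) g=3 f=9, (3,0) g=4 f=9, (3,3) g=5 f=9, (4,1) g=4 f=7, (4,3) g=6 f=9, (5,2) g=6 f=7]; closed=[(0,1), (0,2), (1,1), (1,2), (2,1), (3,1), (3,2), (4,2)]

step 1: expand (2,1) (f=7, h=5) → closed; open now [(0,0) g=1 f=9, (1,0) g=2 f=9, (1,3) g=3 f=9, (2,0) g=3 f=9, (3,1) g=3 f=7]
step 2: expand (3,1) (f=7, h=4) → closed; open now [(0,0) g=1 f=9, (1,0) g=2 f=9, (1,3) g=3 f=9, (2,0) g=3 f=9, (3,0) g=4 f=9, (3,2) g=4 f=7, (4,1) g=4 f=7]
step 3: expand (3,2) (f=7, h=3) → closed; open now [(0,0) g=1 f=9, (1,0) g=2 f=9, (1,3) g=3 f=9, (2,0) g=3 f=9, (3,0) g=4 f=9, (3,3) g=5 f=9, (4,1) g=4 f=7, (4,2) g=5 f=7]
step 4: expand (4,2) (f=7, h=2) → closed; open now [(0,0) g=1 f=9, (1,0) g=2 f=9, (1,3) g=3 f=9, (2,0) g=3 f=9, (3,0) g=4 f=9, (3,3) g=5 f=9, (4,1) g=4 f=7, (4,3) g=6 f=9, (5,2) g=6 f=7]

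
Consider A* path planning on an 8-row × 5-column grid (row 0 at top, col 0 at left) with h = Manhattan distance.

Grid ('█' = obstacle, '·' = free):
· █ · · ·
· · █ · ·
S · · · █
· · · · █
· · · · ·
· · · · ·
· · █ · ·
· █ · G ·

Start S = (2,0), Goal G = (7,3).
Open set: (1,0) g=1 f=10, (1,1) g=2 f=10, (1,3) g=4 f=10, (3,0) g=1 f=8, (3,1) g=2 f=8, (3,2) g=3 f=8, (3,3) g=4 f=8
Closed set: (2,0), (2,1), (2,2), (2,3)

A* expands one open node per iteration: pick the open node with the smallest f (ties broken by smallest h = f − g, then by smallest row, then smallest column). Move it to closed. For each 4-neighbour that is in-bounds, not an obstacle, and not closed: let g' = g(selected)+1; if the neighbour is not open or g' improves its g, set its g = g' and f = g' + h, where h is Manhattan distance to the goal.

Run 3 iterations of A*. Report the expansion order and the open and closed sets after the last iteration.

step 1: expand (3,3) (f=8, h=4) → closed; open now [(1,0) g=1 f=10, (1,1) g=2 f=10, (1,3) g=4 f=10, (3,0) g=1 f=8, (3,1) g=2 f=8, (3,2) g=3 f=8, (4,3) g=5 f=8]
step 2: expand (4,3) (f=8, h=3) → closed; open now [(1,0) g=1 f=10, (1,1) g=2 f=10, (1,3) g=4 f=10, (3,0) g=1 f=8, (3,1) g=2 f=8, (3,2) g=3 f=8, (4,2) g=6 f=10, (4,4) g=6 f=10, (5,3) g=6 f=8]
step 3: expand (5,3) (f=8, h=2) → closed; open now [(1,0) g=1 f=10, (1,1) g=2 f=10, (1,3) g=4 f=10, (3,0) g=1 f=8, (3,1) g=2 f=8, (3,2) g=3 f=8, (4,2) g=6 f=10, (4,4) g=6 f=10, (5,2) g=7 f=10, (5,4) g=7 f=10, (6,3) g=7 f=8]

order=[(3,3) → (4,3) → (5,3)]; open=[(1,0) g=1 f=10, (1,1) g=2 f=10, (1,3) g=4 f=10, (3,0) g=1 f=8, (3,1) g=2 f=8, (3,2) g=3 f=8, (4,2) g=6 f=10, (4,4) g=6 f=10, (5,2) g=7 f=10, (5,4) g=7 f=10, (6,3) g=7 f=8]; closed=[(2,0), (2,1), (2,2), (2,3), (3,3), (4,3), (5,3)]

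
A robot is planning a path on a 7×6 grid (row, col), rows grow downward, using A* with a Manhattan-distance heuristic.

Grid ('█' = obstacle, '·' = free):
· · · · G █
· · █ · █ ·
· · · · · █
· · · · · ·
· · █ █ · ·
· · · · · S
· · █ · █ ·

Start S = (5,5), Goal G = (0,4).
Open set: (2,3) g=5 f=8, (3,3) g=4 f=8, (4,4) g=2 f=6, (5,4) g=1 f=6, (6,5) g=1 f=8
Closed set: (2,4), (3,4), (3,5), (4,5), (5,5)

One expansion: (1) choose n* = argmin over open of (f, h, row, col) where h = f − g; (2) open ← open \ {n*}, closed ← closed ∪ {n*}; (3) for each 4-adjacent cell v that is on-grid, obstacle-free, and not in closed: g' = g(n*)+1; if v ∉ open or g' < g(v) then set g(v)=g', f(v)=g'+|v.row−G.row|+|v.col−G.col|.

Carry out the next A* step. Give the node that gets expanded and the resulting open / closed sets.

expanded=(4,4); open=[(2,3) g=5 f=8, (3,3) g=4 f=8, (5,4) g=1 f=6, (6,5) g=1 f=8]; closed=[(2,4), (3,4), (3,5), (4,4), (4,5), (5,5)]

step 1: expand (4,4) (f=6, h=4) → closed; open now [(2,3) g=5 f=8, (3,3) g=4 f=8, (5,4) g=1 f=6, (6,5) g=1 f=8]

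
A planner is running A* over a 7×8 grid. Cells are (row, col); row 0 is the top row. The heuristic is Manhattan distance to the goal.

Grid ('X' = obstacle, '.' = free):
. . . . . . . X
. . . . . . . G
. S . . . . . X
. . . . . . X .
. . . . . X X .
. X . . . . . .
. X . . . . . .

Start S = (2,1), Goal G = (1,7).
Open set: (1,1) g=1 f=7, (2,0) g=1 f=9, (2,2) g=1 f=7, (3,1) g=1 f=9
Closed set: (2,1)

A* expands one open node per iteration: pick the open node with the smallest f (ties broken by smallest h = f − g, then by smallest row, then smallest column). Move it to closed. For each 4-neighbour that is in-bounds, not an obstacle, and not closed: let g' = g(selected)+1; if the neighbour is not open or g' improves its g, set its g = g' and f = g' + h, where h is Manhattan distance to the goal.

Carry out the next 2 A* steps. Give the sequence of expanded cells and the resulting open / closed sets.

order=[(1,1) → (1,2)]; open=[(0,1) g=2 f=9, (0,2) g=3 f=9, (1,0) g=2 f=9, (1,3) g=3 f=7, (2,0) g=1 f=9, (2,2) g=1 f=7, (3,1) g=1 f=9]; closed=[(1,1), (1,2), (2,1)]

step 1: expand (1,1) (f=7, h=6) → closed; open now [(0,1) g=2 f=9, (1,0) g=2 f=9, (1,2) g=2 f=7, (2,0) g=1 f=9, (2,2) g=1 f=7, (3,1) g=1 f=9]
step 2: expand (1,2) (f=7, h=5) → closed; open now [(0,1) g=2 f=9, (0,2) g=3 f=9, (1,0) g=2 f=9, (1,3) g=3 f=7, (2,0) g=1 f=9, (2,2) g=1 f=7, (3,1) g=1 f=9]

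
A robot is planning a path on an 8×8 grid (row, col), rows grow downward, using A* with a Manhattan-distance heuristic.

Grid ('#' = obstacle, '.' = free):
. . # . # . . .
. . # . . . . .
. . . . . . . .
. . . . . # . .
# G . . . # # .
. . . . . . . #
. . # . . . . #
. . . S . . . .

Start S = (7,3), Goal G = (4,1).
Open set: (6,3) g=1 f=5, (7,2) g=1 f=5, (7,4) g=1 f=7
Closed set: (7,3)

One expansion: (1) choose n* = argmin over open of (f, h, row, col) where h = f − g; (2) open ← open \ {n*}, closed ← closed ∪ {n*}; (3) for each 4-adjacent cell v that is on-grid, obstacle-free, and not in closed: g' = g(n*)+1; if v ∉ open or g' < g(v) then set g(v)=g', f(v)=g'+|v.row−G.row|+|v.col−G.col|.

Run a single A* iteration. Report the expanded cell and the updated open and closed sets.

expanded=(6,3); open=[(5,3) g=2 f=5, (6,4) g=2 f=7, (7,2) g=1 f=5, (7,4) g=1 f=7]; closed=[(6,3), (7,3)]

step 1: expand (6,3) (f=5, h=4) → closed; open now [(5,3) g=2 f=5, (6,4) g=2 f=7, (7,2) g=1 f=5, (7,4) g=1 f=7]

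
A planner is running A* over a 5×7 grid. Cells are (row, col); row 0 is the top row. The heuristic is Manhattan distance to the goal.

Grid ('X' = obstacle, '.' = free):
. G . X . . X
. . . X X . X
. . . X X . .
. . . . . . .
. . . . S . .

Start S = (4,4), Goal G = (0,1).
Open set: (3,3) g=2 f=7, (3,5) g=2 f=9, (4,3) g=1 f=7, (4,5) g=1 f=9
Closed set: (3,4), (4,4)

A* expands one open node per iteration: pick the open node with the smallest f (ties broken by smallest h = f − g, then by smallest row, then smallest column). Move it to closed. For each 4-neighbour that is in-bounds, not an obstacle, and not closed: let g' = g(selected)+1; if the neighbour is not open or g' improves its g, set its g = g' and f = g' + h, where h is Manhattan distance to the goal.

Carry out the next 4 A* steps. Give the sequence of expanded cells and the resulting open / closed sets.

order=[(3,3) → (3,2) → (2,2) → (1,2)]; open=[(0,2) g=6 f=7, (1,1) g=6 f=7, (2,1) g=5 f=7, (3,1) g=4 f=7, (3,5) g=2 f=9, (4,2) g=4 f=9, (4,3) g=1 f=7, (4,5) g=1 f=9]; closed=[(1,2), (2,2), (3,2), (3,3), (3,4), (4,4)]

step 1: expand (3,3) (f=7, h=5) → closed; open now [(3,2) g=3 f=7, (3,5) g=2 f=9, (4,3) g=1 f=7, (4,5) g=1 f=9]
step 2: expand (3,2) (f=7, h=4) → closed; open now [(2,2) g=4 f=7, (3,1) g=4 f=7, (3,5) g=2 f=9, (4,2) g=4 f=9, (4,3) g=1 f=7, (4,5) g=1 f=9]
step 3: expand (2,2) (f=7, h=3) → closed; open now [(1,2) g=5 f=7, (2,1) g=5 f=7, (3,1) g=4 f=7, (3,5) g=2 f=9, (4,2) g=4 f=9, (4,3) g=1 f=7, (4,5) g=1 f=9]
step 4: expand (1,2) (f=7, h=2) → closed; open now [(0,2) g=6 f=7, (1,1) g=6 f=7, (2,1) g=5 f=7, (3,1) g=4 f=7, (3,5) g=2 f=9, (4,2) g=4 f=9, (4,3) g=1 f=7, (4,5) g=1 f=9]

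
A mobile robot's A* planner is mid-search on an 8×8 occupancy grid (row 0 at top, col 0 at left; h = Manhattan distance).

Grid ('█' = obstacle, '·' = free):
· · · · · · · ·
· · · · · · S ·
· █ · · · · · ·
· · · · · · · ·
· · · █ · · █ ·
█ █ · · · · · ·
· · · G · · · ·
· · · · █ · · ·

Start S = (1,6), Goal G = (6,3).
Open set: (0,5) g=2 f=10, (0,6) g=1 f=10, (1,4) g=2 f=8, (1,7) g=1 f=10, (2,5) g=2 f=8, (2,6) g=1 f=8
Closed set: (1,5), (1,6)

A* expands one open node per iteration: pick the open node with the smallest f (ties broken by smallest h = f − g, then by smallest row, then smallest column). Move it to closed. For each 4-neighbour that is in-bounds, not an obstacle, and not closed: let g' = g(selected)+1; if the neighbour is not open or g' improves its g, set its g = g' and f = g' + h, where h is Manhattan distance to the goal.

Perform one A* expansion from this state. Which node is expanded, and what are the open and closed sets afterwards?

step 1: expand (1,4) (f=8, h=6) → closed; open now [(0,4) g=3 f=10, (0,5) g=2 f=10, (0,6) g=1 f=10, (1,3) g=3 f=8, (1,7) g=1 f=10, (2,4) g=3 f=8, (2,5) g=2 f=8, (2,6) g=1 f=8]

expanded=(1,4); open=[(0,4) g=3 f=10, (0,5) g=2 f=10, (0,6) g=1 f=10, (1,3) g=3 f=8, (1,7) g=1 f=10, (2,4) g=3 f=8, (2,5) g=2 f=8, (2,6) g=1 f=8]; closed=[(1,4), (1,5), (1,6)]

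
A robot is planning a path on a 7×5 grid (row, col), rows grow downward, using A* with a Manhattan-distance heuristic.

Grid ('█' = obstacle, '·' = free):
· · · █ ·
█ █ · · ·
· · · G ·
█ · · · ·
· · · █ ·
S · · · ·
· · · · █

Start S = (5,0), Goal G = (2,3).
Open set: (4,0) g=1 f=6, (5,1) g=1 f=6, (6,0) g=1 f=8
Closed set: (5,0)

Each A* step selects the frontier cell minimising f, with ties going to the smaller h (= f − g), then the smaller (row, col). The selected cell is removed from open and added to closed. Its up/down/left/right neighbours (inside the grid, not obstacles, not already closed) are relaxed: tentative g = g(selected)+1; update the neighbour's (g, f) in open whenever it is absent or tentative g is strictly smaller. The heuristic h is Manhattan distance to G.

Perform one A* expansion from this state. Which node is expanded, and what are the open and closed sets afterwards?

expanded=(4,0); open=[(4,1) g=2 f=6, (5,1) g=1 f=6, (6,0) g=1 f=8]; closed=[(4,0), (5,0)]

step 1: expand (4,0) (f=6, h=5) → closed; open now [(4,1) g=2 f=6, (5,1) g=1 f=6, (6,0) g=1 f=8]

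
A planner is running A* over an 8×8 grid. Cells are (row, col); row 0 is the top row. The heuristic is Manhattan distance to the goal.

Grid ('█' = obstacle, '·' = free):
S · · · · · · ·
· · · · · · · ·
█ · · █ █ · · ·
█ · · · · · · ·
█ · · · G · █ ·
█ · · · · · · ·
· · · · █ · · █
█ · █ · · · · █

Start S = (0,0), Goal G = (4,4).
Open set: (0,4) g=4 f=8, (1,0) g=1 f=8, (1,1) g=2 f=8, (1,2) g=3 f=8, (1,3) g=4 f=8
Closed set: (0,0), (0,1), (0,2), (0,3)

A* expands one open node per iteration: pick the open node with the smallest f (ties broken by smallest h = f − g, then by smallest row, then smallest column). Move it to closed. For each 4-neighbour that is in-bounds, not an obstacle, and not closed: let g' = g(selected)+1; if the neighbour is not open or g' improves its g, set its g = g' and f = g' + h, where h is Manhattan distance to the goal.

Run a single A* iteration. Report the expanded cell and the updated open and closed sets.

expanded=(0,4); open=[(0,5) g=5 f=10, (1,0) g=1 f=8, (1,1) g=2 f=8, (1,2) g=3 f=8, (1,3) g=4 f=8, (1,4) g=5 f=8]; closed=[(0,0), (0,1), (0,2), (0,3), (0,4)]

step 1: expand (0,4) (f=8, h=4) → closed; open now [(0,5) g=5 f=10, (1,0) g=1 f=8, (1,1) g=2 f=8, (1,2) g=3 f=8, (1,3) g=4 f=8, (1,4) g=5 f=8]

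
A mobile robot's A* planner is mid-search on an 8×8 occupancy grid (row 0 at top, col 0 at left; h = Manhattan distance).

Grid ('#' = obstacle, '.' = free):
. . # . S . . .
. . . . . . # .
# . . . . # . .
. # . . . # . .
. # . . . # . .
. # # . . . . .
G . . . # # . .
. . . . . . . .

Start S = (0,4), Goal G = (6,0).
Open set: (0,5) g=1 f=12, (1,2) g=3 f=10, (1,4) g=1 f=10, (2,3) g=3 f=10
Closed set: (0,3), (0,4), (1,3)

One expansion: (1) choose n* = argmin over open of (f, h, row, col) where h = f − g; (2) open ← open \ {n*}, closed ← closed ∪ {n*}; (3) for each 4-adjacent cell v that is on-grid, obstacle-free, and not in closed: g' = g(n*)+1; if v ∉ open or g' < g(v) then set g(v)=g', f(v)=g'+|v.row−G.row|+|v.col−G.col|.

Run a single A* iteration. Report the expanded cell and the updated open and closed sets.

expanded=(1,2); open=[(0,5) g=1 f=12, (1,1) g=4 f=10, (1,4) g=1 f=10, (2,2) g=4 f=10, (2,3) g=3 f=10]; closed=[(0,3), (0,4), (1,2), (1,3)]

step 1: expand (1,2) (f=10, h=7) → closed; open now [(0,5) g=1 f=12, (1,1) g=4 f=10, (1,4) g=1 f=10, (2,2) g=4 f=10, (2,3) g=3 f=10]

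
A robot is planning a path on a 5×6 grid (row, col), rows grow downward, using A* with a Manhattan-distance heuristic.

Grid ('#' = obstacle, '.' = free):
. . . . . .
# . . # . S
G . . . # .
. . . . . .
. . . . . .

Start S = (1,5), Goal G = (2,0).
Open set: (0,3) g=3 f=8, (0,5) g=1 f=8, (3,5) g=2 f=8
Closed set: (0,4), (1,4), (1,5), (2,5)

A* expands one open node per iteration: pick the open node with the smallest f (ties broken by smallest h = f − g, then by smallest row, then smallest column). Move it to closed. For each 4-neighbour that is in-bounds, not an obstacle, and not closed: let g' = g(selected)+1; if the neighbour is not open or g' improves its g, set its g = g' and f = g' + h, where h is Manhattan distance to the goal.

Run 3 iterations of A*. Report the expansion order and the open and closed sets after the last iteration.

step 1: expand (0,3) (f=8, h=5) → closed; open now [(0,2) g=4 f=8, (0,5) g=1 f=8, (3,5) g=2 f=8]
step 2: expand (0,2) (f=8, h=4) → closed; open now [(0,1) g=5 f=8, (0,5) g=1 f=8, (1,2) g=5 f=8, (3,5) g=2 f=8]
step 3: expand (0,1) (f=8, h=3) → closed; open now [(0,0) g=6 f=8, (0,5) g=1 f=8, (1,1) g=6 f=8, (1,2) g=5 f=8, (3,5) g=2 f=8]

order=[(0,3) → (0,2) → (0,1)]; open=[(0,0) g=6 f=8, (0,5) g=1 f=8, (1,1) g=6 f=8, (1,2) g=5 f=8, (3,5) g=2 f=8]; closed=[(0,1), (0,2), (0,3), (0,4), (1,4), (1,5), (2,5)]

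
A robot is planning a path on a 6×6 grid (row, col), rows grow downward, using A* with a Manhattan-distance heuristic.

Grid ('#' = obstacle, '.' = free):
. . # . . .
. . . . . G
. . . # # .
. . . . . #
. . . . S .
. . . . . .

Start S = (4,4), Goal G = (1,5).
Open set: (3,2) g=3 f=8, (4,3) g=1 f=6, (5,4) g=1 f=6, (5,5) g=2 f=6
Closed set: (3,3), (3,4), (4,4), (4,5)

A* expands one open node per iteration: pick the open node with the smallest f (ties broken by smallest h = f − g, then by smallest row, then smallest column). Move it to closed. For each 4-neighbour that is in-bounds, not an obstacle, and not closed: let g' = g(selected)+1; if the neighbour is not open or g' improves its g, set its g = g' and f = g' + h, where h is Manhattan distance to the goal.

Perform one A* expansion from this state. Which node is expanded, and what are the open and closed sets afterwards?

step 1: expand (5,5) (f=6, h=4) → closed; open now [(3,2) g=3 f=8, (4,3) g=1 f=6, (5,4) g=1 f=6]

expanded=(5,5); open=[(3,2) g=3 f=8, (4,3) g=1 f=6, (5,4) g=1 f=6]; closed=[(3,3), (3,4), (4,4), (4,5), (5,5)]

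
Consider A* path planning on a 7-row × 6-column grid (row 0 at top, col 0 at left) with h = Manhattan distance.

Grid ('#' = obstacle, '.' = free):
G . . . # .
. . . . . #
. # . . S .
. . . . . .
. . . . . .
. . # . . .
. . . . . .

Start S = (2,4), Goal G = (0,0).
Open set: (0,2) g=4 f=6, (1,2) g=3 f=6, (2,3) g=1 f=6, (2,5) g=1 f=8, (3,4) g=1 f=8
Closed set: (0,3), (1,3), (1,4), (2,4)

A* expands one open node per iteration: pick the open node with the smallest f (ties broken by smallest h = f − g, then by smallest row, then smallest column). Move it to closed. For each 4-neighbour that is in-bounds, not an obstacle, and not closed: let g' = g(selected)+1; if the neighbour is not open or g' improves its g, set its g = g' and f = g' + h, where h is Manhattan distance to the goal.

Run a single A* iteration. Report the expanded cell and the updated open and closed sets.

expanded=(0,2); open=[(0,1) g=5 f=6, (1,2) g=3 f=6, (2,3) g=1 f=6, (2,5) g=1 f=8, (3,4) g=1 f=8]; closed=[(0,2), (0,3), (1,3), (1,4), (2,4)]

step 1: expand (0,2) (f=6, h=2) → closed; open now [(0,1) g=5 f=6, (1,2) g=3 f=6, (2,3) g=1 f=6, (2,5) g=1 f=8, (3,4) g=1 f=8]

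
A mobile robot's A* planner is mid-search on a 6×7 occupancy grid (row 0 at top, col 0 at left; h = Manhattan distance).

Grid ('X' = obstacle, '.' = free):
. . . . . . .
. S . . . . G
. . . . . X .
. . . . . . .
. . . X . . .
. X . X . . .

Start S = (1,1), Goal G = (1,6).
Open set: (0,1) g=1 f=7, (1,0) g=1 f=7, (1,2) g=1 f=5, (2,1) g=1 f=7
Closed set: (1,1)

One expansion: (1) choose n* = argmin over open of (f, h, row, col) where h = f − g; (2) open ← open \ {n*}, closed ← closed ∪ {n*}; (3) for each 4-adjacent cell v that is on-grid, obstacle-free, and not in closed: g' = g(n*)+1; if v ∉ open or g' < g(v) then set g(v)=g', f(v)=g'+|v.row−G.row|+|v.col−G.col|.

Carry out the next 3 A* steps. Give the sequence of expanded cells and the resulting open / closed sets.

step 1: expand (1,2) (f=5, h=4) → closed; open now [(0,1) g=1 f=7, (0,2) g=2 f=7, (1,0) g=1 f=7, (1,3) g=2 f=5, (2,1) g=1 f=7, (2,2) g=2 f=7]
step 2: expand (1,3) (f=5, h=3) → closed; open now [(0,1) g=1 f=7, (0,2) g=2 f=7, (0,3) g=3 f=7, (1,0) g=1 f=7, (1,4) g=3 f=5, (2,1) g=1 f=7, (2,2) g=2 f=7, (2,3) g=3 f=7]
step 3: expand (1,4) (f=5, h=2) → closed; open now [(0,1) g=1 f=7, (0,2) g=2 f=7, (0,3) g=3 f=7, (0,4) g=4 f=7, (1,0) g=1 f=7, (1,5) g=4 f=5, (2,1) g=1 f=7, (2,2) g=2 f=7, (2,3) g=3 f=7, (2,4) g=4 f=7]

order=[(1,2) → (1,3) → (1,4)]; open=[(0,1) g=1 f=7, (0,2) g=2 f=7, (0,3) g=3 f=7, (0,4) g=4 f=7, (1,0) g=1 f=7, (1,5) g=4 f=5, (2,1) g=1 f=7, (2,2) g=2 f=7, (2,3) g=3 f=7, (2,4) g=4 f=7]; closed=[(1,1), (1,2), (1,3), (1,4)]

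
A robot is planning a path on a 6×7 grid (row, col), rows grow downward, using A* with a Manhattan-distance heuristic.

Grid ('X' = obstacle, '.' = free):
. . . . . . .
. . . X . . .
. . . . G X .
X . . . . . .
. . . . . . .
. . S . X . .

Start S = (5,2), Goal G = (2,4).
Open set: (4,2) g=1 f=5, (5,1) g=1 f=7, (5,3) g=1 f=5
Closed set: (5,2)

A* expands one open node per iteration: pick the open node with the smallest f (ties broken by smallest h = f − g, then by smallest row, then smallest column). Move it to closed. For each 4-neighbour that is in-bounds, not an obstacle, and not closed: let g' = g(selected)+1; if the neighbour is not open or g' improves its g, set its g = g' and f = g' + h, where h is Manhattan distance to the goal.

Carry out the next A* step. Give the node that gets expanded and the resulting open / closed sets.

step 1: expand (4,2) (f=5, h=4) → closed; open now [(3,2) g=2 f=5, (4,1) g=2 f=7, (4,3) g=2 f=5, (5,1) g=1 f=7, (5,3) g=1 f=5]

expanded=(4,2); open=[(3,2) g=2 f=5, (4,1) g=2 f=7, (4,3) g=2 f=5, (5,1) g=1 f=7, (5,3) g=1 f=5]; closed=[(4,2), (5,2)]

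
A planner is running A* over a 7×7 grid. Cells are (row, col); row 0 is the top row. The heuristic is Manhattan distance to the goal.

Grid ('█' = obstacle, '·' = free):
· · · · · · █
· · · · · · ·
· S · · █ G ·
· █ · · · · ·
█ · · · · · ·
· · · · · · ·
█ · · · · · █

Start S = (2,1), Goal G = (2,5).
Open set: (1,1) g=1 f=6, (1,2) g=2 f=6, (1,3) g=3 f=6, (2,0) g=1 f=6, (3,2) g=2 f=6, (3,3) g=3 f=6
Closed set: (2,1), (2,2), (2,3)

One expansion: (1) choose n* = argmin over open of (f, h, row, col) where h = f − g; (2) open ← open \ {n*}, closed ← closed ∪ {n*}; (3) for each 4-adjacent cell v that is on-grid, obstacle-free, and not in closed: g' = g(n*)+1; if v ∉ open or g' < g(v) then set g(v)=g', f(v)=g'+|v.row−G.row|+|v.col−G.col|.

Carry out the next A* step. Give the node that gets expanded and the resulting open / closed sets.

expanded=(1,3); open=[(0,3) g=4 f=8, (1,1) g=1 f=6, (1,2) g=2 f=6, (1,4) g=4 f=6, (2,0) g=1 f=6, (3,2) g=2 f=6, (3,3) g=3 f=6]; closed=[(1,3), (2,1), (2,2), (2,3)]

step 1: expand (1,3) (f=6, h=3) → closed; open now [(0,3) g=4 f=8, (1,1) g=1 f=6, (1,2) g=2 f=6, (1,4) g=4 f=6, (2,0) g=1 f=6, (3,2) g=2 f=6, (3,3) g=3 f=6]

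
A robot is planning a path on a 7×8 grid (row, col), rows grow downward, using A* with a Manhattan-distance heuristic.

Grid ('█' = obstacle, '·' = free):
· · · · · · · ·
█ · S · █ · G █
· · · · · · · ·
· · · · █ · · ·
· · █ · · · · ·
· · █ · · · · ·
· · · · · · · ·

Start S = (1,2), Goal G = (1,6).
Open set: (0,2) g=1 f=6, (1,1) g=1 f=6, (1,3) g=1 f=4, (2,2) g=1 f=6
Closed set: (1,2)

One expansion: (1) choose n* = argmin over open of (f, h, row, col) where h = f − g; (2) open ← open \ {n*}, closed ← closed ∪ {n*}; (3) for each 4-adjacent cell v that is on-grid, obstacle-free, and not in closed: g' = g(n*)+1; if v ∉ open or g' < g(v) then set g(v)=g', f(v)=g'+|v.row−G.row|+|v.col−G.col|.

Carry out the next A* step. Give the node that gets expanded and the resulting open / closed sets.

expanded=(1,3); open=[(0,2) g=1 f=6, (0,3) g=2 f=6, (1,1) g=1 f=6, (2,2) g=1 f=6, (2,3) g=2 f=6]; closed=[(1,2), (1,3)]

step 1: expand (1,3) (f=4, h=3) → closed; open now [(0,2) g=1 f=6, (0,3) g=2 f=6, (1,1) g=1 f=6, (2,2) g=1 f=6, (2,3) g=2 f=6]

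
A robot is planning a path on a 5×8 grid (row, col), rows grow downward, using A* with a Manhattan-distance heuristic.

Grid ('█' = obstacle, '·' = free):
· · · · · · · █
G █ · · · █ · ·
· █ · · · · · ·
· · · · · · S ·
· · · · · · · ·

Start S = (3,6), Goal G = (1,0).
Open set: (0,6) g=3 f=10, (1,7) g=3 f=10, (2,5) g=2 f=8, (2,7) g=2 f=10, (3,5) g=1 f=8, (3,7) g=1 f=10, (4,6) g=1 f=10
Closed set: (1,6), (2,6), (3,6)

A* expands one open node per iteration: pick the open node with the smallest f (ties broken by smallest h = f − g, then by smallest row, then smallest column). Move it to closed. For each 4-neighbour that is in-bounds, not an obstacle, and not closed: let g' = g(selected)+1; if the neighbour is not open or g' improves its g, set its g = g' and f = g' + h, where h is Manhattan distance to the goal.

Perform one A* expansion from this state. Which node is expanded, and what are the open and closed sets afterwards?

step 1: expand (2,5) (f=8, h=6) → closed; open now [(0,6) g=3 f=10, (1,7) g=3 f=10, (2,4) g=3 f=8, (2,7) g=2 f=10, (3,5) g=1 f=8, (3,7) g=1 f=10, (4,6) g=1 f=10]

expanded=(2,5); open=[(0,6) g=3 f=10, (1,7) g=3 f=10, (2,4) g=3 f=8, (2,7) g=2 f=10, (3,5) g=1 f=8, (3,7) g=1 f=10, (4,6) g=1 f=10]; closed=[(1,6), (2,5), (2,6), (3,6)]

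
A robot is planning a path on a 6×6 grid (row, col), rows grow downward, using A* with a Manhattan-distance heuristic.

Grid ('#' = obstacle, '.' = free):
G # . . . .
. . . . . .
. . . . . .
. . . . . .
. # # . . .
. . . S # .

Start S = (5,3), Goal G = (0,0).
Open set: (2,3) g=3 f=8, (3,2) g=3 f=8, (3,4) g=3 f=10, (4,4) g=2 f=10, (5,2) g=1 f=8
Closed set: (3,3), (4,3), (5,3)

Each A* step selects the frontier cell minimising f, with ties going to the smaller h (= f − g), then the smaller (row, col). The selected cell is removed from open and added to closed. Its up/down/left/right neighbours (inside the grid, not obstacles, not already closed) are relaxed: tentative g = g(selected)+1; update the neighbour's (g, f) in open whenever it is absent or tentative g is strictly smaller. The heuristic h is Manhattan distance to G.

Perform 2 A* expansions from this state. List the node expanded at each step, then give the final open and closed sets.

step 1: expand (2,3) (f=8, h=5) → closed; open now [(1,3) g=4 f=8, (2,2) g=4 f=8, (2,4) g=4 f=10, (3,2) g=3 f=8, (3,4) g=3 f=10, (4,4) g=2 f=10, (5,2) g=1 f=8]
step 2: expand (1,3) (f=8, h=4) → closed; open now [(0,3) g=5 f=8, (1,2) g=5 f=8, (1,4) g=5 f=10, (2,2) g=4 f=8, (2,4) g=4 f=10, (3,2) g=3 f=8, (3,4) g=3 f=10, (4,4) g=2 f=10, (5,2) g=1 f=8]

order=[(2,3) → (1,3)]; open=[(0,3) g=5 f=8, (1,2) g=5 f=8, (1,4) g=5 f=10, (2,2) g=4 f=8, (2,4) g=4 f=10, (3,2) g=3 f=8, (3,4) g=3 f=10, (4,4) g=2 f=10, (5,2) g=1 f=8]; closed=[(1,3), (2,3), (3,3), (4,3), (5,3)]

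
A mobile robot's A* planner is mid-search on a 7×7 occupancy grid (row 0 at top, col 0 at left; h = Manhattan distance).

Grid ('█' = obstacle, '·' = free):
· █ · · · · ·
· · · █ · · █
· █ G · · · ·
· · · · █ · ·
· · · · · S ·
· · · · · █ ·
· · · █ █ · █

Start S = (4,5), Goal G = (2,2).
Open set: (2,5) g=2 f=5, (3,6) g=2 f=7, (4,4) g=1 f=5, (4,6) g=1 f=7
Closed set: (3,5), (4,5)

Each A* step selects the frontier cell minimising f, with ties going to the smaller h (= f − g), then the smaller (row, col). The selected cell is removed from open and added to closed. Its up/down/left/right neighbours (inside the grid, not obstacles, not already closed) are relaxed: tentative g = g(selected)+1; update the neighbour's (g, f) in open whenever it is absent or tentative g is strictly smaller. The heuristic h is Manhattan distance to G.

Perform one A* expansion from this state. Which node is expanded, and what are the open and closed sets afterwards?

expanded=(2,5); open=[(1,5) g=3 f=7, (2,4) g=3 f=5, (2,6) g=3 f=7, (3,6) g=2 f=7, (4,4) g=1 f=5, (4,6) g=1 f=7]; closed=[(2,5), (3,5), (4,5)]

step 1: expand (2,5) (f=5, h=3) → closed; open now [(1,5) g=3 f=7, (2,4) g=3 f=5, (2,6) g=3 f=7, (3,6) g=2 f=7, (4,4) g=1 f=5, (4,6) g=1 f=7]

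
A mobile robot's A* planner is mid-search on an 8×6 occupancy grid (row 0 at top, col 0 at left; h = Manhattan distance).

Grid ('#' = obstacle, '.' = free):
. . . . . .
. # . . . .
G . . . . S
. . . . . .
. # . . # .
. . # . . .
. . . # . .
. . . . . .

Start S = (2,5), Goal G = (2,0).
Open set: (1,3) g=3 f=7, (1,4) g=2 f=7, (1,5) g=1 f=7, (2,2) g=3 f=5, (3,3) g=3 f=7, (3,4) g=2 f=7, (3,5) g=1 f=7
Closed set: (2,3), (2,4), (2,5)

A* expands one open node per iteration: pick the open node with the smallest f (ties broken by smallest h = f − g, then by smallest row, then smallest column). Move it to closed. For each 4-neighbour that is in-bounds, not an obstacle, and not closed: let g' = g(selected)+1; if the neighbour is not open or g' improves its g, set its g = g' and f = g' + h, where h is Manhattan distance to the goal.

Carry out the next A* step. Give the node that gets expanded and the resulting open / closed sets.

step 1: expand (2,2) (f=5, h=2) → closed; open now [(1,2) g=4 f=7, (1,3) g=3 f=7, (1,4) g=2 f=7, (1,5) g=1 f=7, (2,1) g=4 f=5, (3,2) g=4 f=7, (3,3) g=3 f=7, (3,4) g=2 f=7, (3,5) g=1 f=7]

expanded=(2,2); open=[(1,2) g=4 f=7, (1,3) g=3 f=7, (1,4) g=2 f=7, (1,5) g=1 f=7, (2,1) g=4 f=5, (3,2) g=4 f=7, (3,3) g=3 f=7, (3,4) g=2 f=7, (3,5) g=1 f=7]; closed=[(2,2), (2,3), (2,4), (2,5)]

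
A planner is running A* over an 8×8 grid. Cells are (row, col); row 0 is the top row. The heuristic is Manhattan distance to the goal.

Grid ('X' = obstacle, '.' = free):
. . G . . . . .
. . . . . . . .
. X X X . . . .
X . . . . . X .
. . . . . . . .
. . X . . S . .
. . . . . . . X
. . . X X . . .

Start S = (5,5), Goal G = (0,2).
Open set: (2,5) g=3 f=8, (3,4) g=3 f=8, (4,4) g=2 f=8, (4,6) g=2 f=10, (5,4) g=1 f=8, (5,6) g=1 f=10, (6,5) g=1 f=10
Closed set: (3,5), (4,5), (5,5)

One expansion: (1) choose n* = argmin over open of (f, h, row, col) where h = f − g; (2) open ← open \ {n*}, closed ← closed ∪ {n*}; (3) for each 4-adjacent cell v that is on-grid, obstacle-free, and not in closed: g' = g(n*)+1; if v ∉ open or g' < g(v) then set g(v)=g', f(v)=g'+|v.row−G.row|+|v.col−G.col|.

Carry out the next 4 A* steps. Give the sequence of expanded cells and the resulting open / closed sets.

step 1: expand (2,5) (f=8, h=5) → closed; open now [(1,5) g=4 f=8, (2,4) g=4 f=8, (2,6) g=4 f=10, (3,4) g=3 f=8, (4,4) g=2 f=8, (4,6) g=2 f=10, (5,4) g=1 f=8, (5,6) g=1 f=10, (6,5) g=1 f=10]
step 2: expand (1,5) (f=8, h=4) → closed; open now [(0,5) g=5 f=8, (1,4) g=5 f=8, (1,6) g=5 f=10, (2,4) g=4 f=8, (2,6) g=4 f=10, (3,4) g=3 f=8, (4,4) g=2 f=8, (4,6) g=2 f=10, (5,4) g=1 f=8, (5,6) g=1 f=10, (6,5) g=1 f=10]
step 3: expand (0,5) (f=8, h=3) → closed; open now [(0,4) g=6 f=8, (0,6) g=6 f=10, (1,4) g=5 f=8, (1,6) g=5 f=10, (2,4) g=4 f=8, (2,6) g=4 f=10, (3,4) g=3 f=8, (4,4) g=2 f=8, (4,6) g=2 f=10, (5,4) g=1 f=8, (5,6) g=1 f=10, (6,5) g=1 f=10]
step 4: expand (0,4) (f=8, h=2) → closed; open now [(0,3) g=7 f=8, (0,6) g=6 f=10, (1,4) g=5 f=8, (1,6) g=5 f=10, (2,4) g=4 f=8, (2,6) g=4 f=10, (3,4) g=3 f=8, (4,4) g=2 f=8, (4,6) g=2 f=10, (5,4) g=1 f=8, (5,6) g=1 f=10, (6,5) g=1 f=10]

order=[(2,5) → (1,5) → (0,5) → (0,4)]; open=[(0,3) g=7 f=8, (0,6) g=6 f=10, (1,4) g=5 f=8, (1,6) g=5 f=10, (2,4) g=4 f=8, (2,6) g=4 f=10, (3,4) g=3 f=8, (4,4) g=2 f=8, (4,6) g=2 f=10, (5,4) g=1 f=8, (5,6) g=1 f=10, (6,5) g=1 f=10]; closed=[(0,4), (0,5), (1,5), (2,5), (3,5), (4,5), (5,5)]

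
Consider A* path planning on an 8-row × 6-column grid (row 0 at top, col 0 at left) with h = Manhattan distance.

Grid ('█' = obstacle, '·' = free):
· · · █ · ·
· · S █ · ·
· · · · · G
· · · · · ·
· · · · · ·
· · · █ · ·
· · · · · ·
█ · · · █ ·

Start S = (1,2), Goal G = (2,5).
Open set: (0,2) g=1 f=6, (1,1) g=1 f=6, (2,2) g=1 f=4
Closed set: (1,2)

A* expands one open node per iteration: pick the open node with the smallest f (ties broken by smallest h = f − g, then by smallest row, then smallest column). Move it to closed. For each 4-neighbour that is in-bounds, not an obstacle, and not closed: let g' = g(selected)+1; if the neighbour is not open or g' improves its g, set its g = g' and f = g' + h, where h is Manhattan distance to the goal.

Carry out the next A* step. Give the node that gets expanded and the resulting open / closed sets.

expanded=(2,2); open=[(0,2) g=1 f=6, (1,1) g=1 f=6, (2,1) g=2 f=6, (2,3) g=2 f=4, (3,2) g=2 f=6]; closed=[(1,2), (2,2)]

step 1: expand (2,2) (f=4, h=3) → closed; open now [(0,2) g=1 f=6, (1,1) g=1 f=6, (2,1) g=2 f=6, (2,3) g=2 f=4, (3,2) g=2 f=6]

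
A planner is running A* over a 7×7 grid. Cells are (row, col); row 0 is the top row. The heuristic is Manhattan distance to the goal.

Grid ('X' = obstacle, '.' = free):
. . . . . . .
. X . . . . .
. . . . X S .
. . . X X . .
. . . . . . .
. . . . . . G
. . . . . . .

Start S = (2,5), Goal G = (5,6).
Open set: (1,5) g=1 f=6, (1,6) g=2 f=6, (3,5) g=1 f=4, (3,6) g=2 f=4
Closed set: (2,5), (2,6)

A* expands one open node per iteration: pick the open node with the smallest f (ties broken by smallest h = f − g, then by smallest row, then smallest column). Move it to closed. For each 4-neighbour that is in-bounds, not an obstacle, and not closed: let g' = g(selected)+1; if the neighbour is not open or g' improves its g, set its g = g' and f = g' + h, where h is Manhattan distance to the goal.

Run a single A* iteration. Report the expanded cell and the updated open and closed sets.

step 1: expand (3,6) (f=4, h=2) → closed; open now [(1,5) g=1 f=6, (1,6) g=2 f=6, (3,5) g=1 f=4, (4,6) g=3 f=4]

expanded=(3,6); open=[(1,5) g=1 f=6, (1,6) g=2 f=6, (3,5) g=1 f=4, (4,6) g=3 f=4]; closed=[(2,5), (2,6), (3,6)]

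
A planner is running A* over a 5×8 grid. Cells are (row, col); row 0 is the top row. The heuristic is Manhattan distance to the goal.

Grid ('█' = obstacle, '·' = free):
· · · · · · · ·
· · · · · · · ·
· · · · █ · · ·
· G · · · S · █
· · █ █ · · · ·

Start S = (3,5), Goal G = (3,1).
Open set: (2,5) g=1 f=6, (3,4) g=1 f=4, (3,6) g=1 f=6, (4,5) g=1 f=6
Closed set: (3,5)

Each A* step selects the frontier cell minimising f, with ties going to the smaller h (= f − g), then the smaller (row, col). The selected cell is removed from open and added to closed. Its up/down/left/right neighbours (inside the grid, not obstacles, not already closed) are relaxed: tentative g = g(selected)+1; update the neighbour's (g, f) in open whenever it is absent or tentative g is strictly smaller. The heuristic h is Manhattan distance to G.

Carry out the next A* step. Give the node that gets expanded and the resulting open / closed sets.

expanded=(3,4); open=[(2,5) g=1 f=6, (3,3) g=2 f=4, (3,6) g=1 f=6, (4,4) g=2 f=6, (4,5) g=1 f=6]; closed=[(3,4), (3,5)]

step 1: expand (3,4) (f=4, h=3) → closed; open now [(2,5) g=1 f=6, (3,3) g=2 f=4, (3,6) g=1 f=6, (4,4) g=2 f=6, (4,5) g=1 f=6]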